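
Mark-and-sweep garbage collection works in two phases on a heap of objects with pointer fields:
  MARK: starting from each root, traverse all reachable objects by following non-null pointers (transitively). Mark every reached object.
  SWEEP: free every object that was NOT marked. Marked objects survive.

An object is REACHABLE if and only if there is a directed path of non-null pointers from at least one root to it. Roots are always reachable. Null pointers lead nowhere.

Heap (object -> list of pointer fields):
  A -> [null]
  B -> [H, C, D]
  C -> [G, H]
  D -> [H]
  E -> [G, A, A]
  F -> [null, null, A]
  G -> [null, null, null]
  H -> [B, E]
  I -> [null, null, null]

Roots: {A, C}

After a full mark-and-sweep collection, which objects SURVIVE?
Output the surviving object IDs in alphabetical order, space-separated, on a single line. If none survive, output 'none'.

Roots: A C
Mark A: refs=null, marked=A
Mark C: refs=G H, marked=A C
Mark G: refs=null null null, marked=A C G
Mark H: refs=B E, marked=A C G H
Mark B: refs=H C D, marked=A B C G H
Mark E: refs=G A A, marked=A B C E G H
Mark D: refs=H, marked=A B C D E G H
Unmarked (collected): F I

Answer: A B C D E G H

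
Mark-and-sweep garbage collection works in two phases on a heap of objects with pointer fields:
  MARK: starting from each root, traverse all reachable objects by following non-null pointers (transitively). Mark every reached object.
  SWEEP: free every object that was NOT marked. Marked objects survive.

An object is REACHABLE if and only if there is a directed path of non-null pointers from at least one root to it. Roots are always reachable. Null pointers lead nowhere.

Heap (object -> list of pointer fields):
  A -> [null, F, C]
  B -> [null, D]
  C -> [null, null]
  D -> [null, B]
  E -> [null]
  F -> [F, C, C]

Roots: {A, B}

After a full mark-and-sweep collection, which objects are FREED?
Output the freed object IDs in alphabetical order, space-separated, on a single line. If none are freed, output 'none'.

Answer: E

Derivation:
Roots: A B
Mark A: refs=null F C, marked=A
Mark B: refs=null D, marked=A B
Mark F: refs=F C C, marked=A B F
Mark C: refs=null null, marked=A B C F
Mark D: refs=null B, marked=A B C D F
Unmarked (collected): E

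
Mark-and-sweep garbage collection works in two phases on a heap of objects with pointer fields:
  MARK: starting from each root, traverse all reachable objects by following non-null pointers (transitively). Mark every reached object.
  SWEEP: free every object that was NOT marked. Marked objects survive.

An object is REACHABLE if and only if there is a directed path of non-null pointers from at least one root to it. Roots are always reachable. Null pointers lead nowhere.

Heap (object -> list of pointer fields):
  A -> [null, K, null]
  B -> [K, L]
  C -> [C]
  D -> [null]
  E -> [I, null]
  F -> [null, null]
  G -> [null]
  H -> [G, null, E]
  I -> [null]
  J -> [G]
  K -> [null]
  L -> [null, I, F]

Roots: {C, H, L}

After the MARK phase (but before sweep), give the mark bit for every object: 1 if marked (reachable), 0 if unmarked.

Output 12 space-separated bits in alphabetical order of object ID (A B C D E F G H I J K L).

Answer: 0 0 1 0 1 1 1 1 1 0 0 1

Derivation:
Roots: C H L
Mark C: refs=C, marked=C
Mark H: refs=G null E, marked=C H
Mark L: refs=null I F, marked=C H L
Mark G: refs=null, marked=C G H L
Mark E: refs=I null, marked=C E G H L
Mark I: refs=null, marked=C E G H I L
Mark F: refs=null null, marked=C E F G H I L
Unmarked (collected): A B D J K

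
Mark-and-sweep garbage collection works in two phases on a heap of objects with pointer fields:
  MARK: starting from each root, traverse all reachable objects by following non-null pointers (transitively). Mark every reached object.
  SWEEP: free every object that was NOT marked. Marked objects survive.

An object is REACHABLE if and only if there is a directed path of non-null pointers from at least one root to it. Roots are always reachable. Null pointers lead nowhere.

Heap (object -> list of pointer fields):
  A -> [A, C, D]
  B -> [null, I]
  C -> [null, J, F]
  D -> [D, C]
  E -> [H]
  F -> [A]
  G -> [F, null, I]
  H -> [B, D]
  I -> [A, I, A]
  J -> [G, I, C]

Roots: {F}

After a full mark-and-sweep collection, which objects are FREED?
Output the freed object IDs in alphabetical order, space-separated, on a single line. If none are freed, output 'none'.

Answer: B E H

Derivation:
Roots: F
Mark F: refs=A, marked=F
Mark A: refs=A C D, marked=A F
Mark C: refs=null J F, marked=A C F
Mark D: refs=D C, marked=A C D F
Mark J: refs=G I C, marked=A C D F J
Mark G: refs=F null I, marked=A C D F G J
Mark I: refs=A I A, marked=A C D F G I J
Unmarked (collected): B E H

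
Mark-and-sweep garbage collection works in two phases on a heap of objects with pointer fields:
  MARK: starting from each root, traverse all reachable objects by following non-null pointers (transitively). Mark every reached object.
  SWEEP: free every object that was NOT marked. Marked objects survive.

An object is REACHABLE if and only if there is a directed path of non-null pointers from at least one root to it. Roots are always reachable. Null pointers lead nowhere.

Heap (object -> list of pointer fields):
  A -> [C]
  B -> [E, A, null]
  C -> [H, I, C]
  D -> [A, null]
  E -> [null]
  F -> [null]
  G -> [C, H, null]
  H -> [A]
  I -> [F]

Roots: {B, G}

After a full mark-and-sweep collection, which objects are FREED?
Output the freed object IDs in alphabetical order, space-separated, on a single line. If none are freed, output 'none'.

Answer: D

Derivation:
Roots: B G
Mark B: refs=E A null, marked=B
Mark G: refs=C H null, marked=B G
Mark E: refs=null, marked=B E G
Mark A: refs=C, marked=A B E G
Mark C: refs=H I C, marked=A B C E G
Mark H: refs=A, marked=A B C E G H
Mark I: refs=F, marked=A B C E G H I
Mark F: refs=null, marked=A B C E F G H I
Unmarked (collected): D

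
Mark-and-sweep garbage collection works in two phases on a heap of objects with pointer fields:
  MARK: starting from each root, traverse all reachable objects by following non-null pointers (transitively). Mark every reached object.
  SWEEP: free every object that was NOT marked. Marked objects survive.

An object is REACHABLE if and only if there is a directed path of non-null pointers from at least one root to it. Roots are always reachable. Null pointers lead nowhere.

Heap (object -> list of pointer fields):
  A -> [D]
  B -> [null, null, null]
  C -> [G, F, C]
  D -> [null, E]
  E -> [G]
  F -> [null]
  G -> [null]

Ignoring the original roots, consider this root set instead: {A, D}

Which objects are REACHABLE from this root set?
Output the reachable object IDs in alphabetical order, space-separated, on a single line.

Roots: A D
Mark A: refs=D, marked=A
Mark D: refs=null E, marked=A D
Mark E: refs=G, marked=A D E
Mark G: refs=null, marked=A D E G
Unmarked (collected): B C F

Answer: A D E G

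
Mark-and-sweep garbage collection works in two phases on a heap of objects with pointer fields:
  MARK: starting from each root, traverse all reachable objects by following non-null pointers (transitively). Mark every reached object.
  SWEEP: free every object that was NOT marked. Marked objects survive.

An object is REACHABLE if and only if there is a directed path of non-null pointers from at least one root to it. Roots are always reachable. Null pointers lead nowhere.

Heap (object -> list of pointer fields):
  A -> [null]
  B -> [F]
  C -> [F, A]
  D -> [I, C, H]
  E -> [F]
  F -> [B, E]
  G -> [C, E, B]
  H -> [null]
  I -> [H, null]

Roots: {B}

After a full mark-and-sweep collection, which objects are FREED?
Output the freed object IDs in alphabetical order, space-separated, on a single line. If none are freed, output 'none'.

Answer: A C D G H I

Derivation:
Roots: B
Mark B: refs=F, marked=B
Mark F: refs=B E, marked=B F
Mark E: refs=F, marked=B E F
Unmarked (collected): A C D G H I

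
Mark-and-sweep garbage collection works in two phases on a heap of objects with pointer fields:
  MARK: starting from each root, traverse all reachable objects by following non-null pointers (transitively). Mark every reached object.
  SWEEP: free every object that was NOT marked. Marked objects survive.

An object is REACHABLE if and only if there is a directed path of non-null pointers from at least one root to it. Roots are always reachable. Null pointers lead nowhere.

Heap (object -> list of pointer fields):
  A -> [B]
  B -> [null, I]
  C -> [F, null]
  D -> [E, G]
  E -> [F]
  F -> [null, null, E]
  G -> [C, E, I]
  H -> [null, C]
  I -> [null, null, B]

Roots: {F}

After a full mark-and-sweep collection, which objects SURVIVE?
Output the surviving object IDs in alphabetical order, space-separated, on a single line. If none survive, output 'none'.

Answer: E F

Derivation:
Roots: F
Mark F: refs=null null E, marked=F
Mark E: refs=F, marked=E F
Unmarked (collected): A B C D G H I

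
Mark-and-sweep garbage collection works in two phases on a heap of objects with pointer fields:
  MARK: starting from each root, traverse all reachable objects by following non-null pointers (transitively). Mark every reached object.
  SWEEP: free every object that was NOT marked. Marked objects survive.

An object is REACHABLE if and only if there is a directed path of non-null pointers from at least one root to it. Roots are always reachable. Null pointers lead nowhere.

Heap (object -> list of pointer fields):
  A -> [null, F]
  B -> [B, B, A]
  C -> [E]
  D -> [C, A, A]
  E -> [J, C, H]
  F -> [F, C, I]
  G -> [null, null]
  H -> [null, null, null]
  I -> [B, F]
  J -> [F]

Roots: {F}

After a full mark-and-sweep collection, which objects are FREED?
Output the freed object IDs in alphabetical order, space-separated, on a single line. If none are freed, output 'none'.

Answer: D G

Derivation:
Roots: F
Mark F: refs=F C I, marked=F
Mark C: refs=E, marked=C F
Mark I: refs=B F, marked=C F I
Mark E: refs=J C H, marked=C E F I
Mark B: refs=B B A, marked=B C E F I
Mark J: refs=F, marked=B C E F I J
Mark H: refs=null null null, marked=B C E F H I J
Mark A: refs=null F, marked=A B C E F H I J
Unmarked (collected): D G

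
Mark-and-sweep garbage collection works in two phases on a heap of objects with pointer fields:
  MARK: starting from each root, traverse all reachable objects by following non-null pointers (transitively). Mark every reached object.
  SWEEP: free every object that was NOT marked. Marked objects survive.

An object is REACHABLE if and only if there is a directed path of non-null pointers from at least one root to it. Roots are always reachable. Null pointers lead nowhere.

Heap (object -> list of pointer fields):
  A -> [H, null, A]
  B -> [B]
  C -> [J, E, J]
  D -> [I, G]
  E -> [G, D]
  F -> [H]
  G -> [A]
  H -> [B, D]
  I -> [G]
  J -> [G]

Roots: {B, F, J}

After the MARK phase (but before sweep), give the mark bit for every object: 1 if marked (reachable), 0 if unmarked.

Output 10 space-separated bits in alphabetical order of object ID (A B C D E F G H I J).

Roots: B F J
Mark B: refs=B, marked=B
Mark F: refs=H, marked=B F
Mark J: refs=G, marked=B F J
Mark H: refs=B D, marked=B F H J
Mark G: refs=A, marked=B F G H J
Mark D: refs=I G, marked=B D F G H J
Mark A: refs=H null A, marked=A B D F G H J
Mark I: refs=G, marked=A B D F G H I J
Unmarked (collected): C E

Answer: 1 1 0 1 0 1 1 1 1 1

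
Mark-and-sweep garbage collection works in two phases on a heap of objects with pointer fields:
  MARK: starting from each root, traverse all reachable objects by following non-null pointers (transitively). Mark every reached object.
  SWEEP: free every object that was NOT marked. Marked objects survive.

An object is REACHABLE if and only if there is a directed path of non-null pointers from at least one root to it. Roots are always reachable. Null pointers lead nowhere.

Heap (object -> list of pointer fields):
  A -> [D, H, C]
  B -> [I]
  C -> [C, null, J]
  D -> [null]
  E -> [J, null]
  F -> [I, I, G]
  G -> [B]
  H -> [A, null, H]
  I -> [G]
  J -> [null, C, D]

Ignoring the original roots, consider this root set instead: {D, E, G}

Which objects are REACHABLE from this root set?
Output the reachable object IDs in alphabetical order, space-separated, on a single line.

Roots: D E G
Mark D: refs=null, marked=D
Mark E: refs=J null, marked=D E
Mark G: refs=B, marked=D E G
Mark J: refs=null C D, marked=D E G J
Mark B: refs=I, marked=B D E G J
Mark C: refs=C null J, marked=B C D E G J
Mark I: refs=G, marked=B C D E G I J
Unmarked (collected): A F H

Answer: B C D E G I J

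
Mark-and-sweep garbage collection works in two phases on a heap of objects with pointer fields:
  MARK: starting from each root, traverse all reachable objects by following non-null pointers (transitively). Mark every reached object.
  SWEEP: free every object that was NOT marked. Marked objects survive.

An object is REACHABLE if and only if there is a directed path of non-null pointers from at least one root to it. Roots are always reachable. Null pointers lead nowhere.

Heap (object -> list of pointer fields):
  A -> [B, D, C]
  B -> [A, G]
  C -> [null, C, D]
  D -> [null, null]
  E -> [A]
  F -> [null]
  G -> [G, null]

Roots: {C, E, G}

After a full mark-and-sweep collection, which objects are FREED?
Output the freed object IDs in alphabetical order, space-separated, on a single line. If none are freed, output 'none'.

Answer: F

Derivation:
Roots: C E G
Mark C: refs=null C D, marked=C
Mark E: refs=A, marked=C E
Mark G: refs=G null, marked=C E G
Mark D: refs=null null, marked=C D E G
Mark A: refs=B D C, marked=A C D E G
Mark B: refs=A G, marked=A B C D E G
Unmarked (collected): F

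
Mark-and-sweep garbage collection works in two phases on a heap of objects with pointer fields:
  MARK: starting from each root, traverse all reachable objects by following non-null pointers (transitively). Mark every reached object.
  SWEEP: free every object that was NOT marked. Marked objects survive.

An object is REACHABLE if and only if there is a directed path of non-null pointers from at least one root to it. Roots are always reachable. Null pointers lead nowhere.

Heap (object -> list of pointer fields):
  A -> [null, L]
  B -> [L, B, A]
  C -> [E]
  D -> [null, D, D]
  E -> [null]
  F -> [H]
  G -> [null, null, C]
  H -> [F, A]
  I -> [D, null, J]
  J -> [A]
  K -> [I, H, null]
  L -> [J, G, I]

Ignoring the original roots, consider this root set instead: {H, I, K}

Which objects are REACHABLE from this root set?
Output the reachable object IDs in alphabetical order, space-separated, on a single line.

Answer: A C D E F G H I J K L

Derivation:
Roots: H I K
Mark H: refs=F A, marked=H
Mark I: refs=D null J, marked=H I
Mark K: refs=I H null, marked=H I K
Mark F: refs=H, marked=F H I K
Mark A: refs=null L, marked=A F H I K
Mark D: refs=null D D, marked=A D F H I K
Mark J: refs=A, marked=A D F H I J K
Mark L: refs=J G I, marked=A D F H I J K L
Mark G: refs=null null C, marked=A D F G H I J K L
Mark C: refs=E, marked=A C D F G H I J K L
Mark E: refs=null, marked=A C D E F G H I J K L
Unmarked (collected): B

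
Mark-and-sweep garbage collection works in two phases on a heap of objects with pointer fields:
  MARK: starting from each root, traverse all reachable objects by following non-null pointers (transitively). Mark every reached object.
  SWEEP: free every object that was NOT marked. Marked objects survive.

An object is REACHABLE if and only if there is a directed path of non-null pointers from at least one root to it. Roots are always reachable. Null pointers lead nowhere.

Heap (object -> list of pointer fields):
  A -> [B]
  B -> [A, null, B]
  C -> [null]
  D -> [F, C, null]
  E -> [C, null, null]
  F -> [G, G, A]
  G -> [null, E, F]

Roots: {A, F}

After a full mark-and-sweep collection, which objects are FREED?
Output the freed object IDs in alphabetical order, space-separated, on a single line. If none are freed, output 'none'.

Answer: D

Derivation:
Roots: A F
Mark A: refs=B, marked=A
Mark F: refs=G G A, marked=A F
Mark B: refs=A null B, marked=A B F
Mark G: refs=null E F, marked=A B F G
Mark E: refs=C null null, marked=A B E F G
Mark C: refs=null, marked=A B C E F G
Unmarked (collected): D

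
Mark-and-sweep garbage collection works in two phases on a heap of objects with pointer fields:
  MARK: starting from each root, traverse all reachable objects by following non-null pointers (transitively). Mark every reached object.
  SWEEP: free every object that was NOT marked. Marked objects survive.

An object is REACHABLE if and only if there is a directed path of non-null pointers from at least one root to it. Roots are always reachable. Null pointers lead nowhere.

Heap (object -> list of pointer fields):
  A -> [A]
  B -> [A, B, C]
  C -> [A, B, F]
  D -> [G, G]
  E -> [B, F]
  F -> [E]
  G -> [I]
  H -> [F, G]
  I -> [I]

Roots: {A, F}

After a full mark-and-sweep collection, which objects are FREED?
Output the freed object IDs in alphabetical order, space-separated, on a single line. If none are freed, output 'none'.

Roots: A F
Mark A: refs=A, marked=A
Mark F: refs=E, marked=A F
Mark E: refs=B F, marked=A E F
Mark B: refs=A B C, marked=A B E F
Mark C: refs=A B F, marked=A B C E F
Unmarked (collected): D G H I

Answer: D G H I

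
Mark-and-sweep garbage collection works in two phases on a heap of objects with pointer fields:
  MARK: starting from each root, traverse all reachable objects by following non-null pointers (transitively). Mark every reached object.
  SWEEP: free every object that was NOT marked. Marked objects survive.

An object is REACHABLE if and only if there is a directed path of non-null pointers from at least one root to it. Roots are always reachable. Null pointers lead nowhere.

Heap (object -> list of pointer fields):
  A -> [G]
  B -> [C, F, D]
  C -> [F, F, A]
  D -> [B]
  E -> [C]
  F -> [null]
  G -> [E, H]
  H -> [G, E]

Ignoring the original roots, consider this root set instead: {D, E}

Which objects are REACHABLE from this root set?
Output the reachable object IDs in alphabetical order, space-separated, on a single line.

Answer: A B C D E F G H

Derivation:
Roots: D E
Mark D: refs=B, marked=D
Mark E: refs=C, marked=D E
Mark B: refs=C F D, marked=B D E
Mark C: refs=F F A, marked=B C D E
Mark F: refs=null, marked=B C D E F
Mark A: refs=G, marked=A B C D E F
Mark G: refs=E H, marked=A B C D E F G
Mark H: refs=G E, marked=A B C D E F G H
Unmarked (collected): (none)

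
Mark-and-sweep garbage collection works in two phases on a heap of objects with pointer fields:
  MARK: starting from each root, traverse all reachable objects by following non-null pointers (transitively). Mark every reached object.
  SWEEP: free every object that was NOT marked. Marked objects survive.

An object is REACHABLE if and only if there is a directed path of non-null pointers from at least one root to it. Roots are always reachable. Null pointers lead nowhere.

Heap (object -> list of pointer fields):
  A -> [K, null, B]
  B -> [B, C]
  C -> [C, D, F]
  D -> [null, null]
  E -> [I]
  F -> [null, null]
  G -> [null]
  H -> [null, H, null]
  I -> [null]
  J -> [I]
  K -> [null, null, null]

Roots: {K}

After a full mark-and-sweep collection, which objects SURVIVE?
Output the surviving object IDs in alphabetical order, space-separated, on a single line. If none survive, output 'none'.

Answer: K

Derivation:
Roots: K
Mark K: refs=null null null, marked=K
Unmarked (collected): A B C D E F G H I J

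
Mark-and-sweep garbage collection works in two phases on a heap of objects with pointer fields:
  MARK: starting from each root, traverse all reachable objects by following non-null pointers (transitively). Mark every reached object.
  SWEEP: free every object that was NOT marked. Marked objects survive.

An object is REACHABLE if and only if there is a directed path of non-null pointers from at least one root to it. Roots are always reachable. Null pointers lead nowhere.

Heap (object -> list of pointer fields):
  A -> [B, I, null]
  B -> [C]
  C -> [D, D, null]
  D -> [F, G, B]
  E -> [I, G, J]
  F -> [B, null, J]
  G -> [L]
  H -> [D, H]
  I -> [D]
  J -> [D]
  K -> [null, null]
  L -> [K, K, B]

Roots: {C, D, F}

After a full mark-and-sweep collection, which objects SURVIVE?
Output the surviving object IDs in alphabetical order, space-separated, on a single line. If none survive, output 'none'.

Roots: C D F
Mark C: refs=D D null, marked=C
Mark D: refs=F G B, marked=C D
Mark F: refs=B null J, marked=C D F
Mark G: refs=L, marked=C D F G
Mark B: refs=C, marked=B C D F G
Mark J: refs=D, marked=B C D F G J
Mark L: refs=K K B, marked=B C D F G J L
Mark K: refs=null null, marked=B C D F G J K L
Unmarked (collected): A E H I

Answer: B C D F G J K L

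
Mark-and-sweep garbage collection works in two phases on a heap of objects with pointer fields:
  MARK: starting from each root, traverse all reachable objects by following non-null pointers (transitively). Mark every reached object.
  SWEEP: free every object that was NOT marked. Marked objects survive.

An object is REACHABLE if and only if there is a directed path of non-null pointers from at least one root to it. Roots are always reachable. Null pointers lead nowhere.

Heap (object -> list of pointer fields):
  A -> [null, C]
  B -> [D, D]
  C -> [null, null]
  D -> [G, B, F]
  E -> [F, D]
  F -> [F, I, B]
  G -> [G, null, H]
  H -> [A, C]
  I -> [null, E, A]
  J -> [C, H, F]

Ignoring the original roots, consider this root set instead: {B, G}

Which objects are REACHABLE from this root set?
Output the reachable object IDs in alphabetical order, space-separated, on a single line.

Roots: B G
Mark B: refs=D D, marked=B
Mark G: refs=G null H, marked=B G
Mark D: refs=G B F, marked=B D G
Mark H: refs=A C, marked=B D G H
Mark F: refs=F I B, marked=B D F G H
Mark A: refs=null C, marked=A B D F G H
Mark C: refs=null null, marked=A B C D F G H
Mark I: refs=null E A, marked=A B C D F G H I
Mark E: refs=F D, marked=A B C D E F G H I
Unmarked (collected): J

Answer: A B C D E F G H I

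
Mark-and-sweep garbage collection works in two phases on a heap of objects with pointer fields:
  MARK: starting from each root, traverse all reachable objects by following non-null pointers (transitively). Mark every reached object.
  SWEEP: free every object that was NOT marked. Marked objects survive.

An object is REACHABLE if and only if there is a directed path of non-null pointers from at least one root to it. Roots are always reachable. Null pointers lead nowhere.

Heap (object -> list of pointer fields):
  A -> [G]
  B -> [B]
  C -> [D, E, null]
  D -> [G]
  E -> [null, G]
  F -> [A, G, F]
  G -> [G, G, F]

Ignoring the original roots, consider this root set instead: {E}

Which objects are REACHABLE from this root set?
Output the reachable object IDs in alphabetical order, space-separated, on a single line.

Answer: A E F G

Derivation:
Roots: E
Mark E: refs=null G, marked=E
Mark G: refs=G G F, marked=E G
Mark F: refs=A G F, marked=E F G
Mark A: refs=G, marked=A E F G
Unmarked (collected): B C D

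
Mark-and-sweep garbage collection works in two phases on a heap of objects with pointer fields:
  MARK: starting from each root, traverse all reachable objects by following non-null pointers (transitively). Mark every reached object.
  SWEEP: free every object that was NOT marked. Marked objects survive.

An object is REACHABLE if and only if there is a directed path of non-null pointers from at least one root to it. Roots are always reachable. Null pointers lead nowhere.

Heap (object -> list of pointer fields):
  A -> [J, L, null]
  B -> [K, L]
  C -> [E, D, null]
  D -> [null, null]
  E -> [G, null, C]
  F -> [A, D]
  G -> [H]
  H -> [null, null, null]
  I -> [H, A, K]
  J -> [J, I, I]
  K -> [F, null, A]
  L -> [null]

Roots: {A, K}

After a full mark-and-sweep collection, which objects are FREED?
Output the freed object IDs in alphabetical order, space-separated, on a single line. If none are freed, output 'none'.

Roots: A K
Mark A: refs=J L null, marked=A
Mark K: refs=F null A, marked=A K
Mark J: refs=J I I, marked=A J K
Mark L: refs=null, marked=A J K L
Mark F: refs=A D, marked=A F J K L
Mark I: refs=H A K, marked=A F I J K L
Mark D: refs=null null, marked=A D F I J K L
Mark H: refs=null null null, marked=A D F H I J K L
Unmarked (collected): B C E G

Answer: B C E G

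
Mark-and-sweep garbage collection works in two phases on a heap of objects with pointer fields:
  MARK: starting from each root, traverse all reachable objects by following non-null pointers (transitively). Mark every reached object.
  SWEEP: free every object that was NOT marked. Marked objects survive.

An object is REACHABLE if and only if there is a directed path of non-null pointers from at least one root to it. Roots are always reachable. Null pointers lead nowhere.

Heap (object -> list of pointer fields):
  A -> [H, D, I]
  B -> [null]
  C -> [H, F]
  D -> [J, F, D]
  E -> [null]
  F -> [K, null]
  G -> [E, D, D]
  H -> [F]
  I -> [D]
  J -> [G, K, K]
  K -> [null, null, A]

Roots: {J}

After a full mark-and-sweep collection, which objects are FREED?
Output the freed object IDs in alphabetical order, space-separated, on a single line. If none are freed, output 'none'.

Answer: B C

Derivation:
Roots: J
Mark J: refs=G K K, marked=J
Mark G: refs=E D D, marked=G J
Mark K: refs=null null A, marked=G J K
Mark E: refs=null, marked=E G J K
Mark D: refs=J F D, marked=D E G J K
Mark A: refs=H D I, marked=A D E G J K
Mark F: refs=K null, marked=A D E F G J K
Mark H: refs=F, marked=A D E F G H J K
Mark I: refs=D, marked=A D E F G H I J K
Unmarked (collected): B C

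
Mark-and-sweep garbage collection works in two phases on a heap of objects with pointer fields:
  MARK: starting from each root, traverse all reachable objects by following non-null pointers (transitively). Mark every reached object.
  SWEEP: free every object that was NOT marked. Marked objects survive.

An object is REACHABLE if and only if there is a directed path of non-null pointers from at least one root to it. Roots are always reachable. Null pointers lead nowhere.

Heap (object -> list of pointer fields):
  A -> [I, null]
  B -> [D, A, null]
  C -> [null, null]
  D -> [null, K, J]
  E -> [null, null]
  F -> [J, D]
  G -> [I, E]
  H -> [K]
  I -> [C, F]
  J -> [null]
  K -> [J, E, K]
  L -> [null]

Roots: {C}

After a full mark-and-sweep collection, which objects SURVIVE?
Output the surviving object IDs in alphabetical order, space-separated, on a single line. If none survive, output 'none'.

Answer: C

Derivation:
Roots: C
Mark C: refs=null null, marked=C
Unmarked (collected): A B D E F G H I J K L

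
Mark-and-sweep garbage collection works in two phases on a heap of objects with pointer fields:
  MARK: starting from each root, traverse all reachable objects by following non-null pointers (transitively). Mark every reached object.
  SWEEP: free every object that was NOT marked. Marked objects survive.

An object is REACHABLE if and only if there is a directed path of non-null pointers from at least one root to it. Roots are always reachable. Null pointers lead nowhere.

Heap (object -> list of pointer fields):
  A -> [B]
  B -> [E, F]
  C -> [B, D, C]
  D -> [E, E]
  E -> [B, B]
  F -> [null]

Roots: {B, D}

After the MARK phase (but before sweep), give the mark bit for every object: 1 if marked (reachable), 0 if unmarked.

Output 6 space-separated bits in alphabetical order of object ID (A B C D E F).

Answer: 0 1 0 1 1 1

Derivation:
Roots: B D
Mark B: refs=E F, marked=B
Mark D: refs=E E, marked=B D
Mark E: refs=B B, marked=B D E
Mark F: refs=null, marked=B D E F
Unmarked (collected): A C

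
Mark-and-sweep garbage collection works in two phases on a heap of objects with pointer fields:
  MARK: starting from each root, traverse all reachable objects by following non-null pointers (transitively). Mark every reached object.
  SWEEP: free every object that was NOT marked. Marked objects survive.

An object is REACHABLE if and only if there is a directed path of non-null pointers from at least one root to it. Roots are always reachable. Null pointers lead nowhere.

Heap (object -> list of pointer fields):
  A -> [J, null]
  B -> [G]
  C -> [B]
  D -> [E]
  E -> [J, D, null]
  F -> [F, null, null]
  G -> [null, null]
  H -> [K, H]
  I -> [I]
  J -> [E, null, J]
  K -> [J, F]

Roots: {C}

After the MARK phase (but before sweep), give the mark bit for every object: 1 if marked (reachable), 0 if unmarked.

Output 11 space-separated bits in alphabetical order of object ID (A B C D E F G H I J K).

Answer: 0 1 1 0 0 0 1 0 0 0 0

Derivation:
Roots: C
Mark C: refs=B, marked=C
Mark B: refs=G, marked=B C
Mark G: refs=null null, marked=B C G
Unmarked (collected): A D E F H I J K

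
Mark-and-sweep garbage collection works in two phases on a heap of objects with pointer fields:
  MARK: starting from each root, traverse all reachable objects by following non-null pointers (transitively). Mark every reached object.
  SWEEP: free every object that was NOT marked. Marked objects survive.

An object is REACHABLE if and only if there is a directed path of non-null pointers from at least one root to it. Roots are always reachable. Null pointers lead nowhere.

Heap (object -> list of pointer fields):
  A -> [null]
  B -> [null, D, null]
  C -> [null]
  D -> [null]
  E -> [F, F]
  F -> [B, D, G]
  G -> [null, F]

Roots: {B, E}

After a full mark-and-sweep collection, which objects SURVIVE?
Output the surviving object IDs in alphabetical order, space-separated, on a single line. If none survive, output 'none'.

Answer: B D E F G

Derivation:
Roots: B E
Mark B: refs=null D null, marked=B
Mark E: refs=F F, marked=B E
Mark D: refs=null, marked=B D E
Mark F: refs=B D G, marked=B D E F
Mark G: refs=null F, marked=B D E F G
Unmarked (collected): A C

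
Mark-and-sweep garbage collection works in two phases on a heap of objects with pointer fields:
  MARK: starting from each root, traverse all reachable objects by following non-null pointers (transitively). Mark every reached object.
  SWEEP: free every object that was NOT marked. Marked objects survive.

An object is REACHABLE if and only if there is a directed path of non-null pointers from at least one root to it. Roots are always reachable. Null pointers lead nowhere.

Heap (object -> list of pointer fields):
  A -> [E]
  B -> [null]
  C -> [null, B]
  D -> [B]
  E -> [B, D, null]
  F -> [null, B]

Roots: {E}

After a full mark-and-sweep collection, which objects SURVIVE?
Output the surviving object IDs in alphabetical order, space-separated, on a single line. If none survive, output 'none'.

Roots: E
Mark E: refs=B D null, marked=E
Mark B: refs=null, marked=B E
Mark D: refs=B, marked=B D E
Unmarked (collected): A C F

Answer: B D E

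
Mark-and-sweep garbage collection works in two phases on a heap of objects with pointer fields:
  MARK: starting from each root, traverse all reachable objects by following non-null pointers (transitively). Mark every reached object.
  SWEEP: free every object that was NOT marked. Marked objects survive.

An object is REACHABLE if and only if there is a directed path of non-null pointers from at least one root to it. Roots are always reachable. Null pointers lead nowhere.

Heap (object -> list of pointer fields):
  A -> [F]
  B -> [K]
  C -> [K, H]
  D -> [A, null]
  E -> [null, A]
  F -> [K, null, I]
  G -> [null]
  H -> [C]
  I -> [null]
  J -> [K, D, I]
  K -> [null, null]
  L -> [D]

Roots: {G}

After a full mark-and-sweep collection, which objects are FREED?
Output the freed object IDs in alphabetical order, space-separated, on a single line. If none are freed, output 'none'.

Answer: A B C D E F H I J K L

Derivation:
Roots: G
Mark G: refs=null, marked=G
Unmarked (collected): A B C D E F H I J K L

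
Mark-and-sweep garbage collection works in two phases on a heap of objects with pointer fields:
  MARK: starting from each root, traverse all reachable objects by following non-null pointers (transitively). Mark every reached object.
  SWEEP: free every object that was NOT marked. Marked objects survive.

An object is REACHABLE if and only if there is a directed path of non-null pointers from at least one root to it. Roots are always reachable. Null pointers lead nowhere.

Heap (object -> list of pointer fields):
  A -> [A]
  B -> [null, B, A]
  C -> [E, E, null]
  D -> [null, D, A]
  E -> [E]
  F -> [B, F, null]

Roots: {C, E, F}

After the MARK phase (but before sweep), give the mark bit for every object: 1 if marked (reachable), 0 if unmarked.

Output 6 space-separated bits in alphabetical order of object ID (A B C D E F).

Answer: 1 1 1 0 1 1

Derivation:
Roots: C E F
Mark C: refs=E E null, marked=C
Mark E: refs=E, marked=C E
Mark F: refs=B F null, marked=C E F
Mark B: refs=null B A, marked=B C E F
Mark A: refs=A, marked=A B C E F
Unmarked (collected): D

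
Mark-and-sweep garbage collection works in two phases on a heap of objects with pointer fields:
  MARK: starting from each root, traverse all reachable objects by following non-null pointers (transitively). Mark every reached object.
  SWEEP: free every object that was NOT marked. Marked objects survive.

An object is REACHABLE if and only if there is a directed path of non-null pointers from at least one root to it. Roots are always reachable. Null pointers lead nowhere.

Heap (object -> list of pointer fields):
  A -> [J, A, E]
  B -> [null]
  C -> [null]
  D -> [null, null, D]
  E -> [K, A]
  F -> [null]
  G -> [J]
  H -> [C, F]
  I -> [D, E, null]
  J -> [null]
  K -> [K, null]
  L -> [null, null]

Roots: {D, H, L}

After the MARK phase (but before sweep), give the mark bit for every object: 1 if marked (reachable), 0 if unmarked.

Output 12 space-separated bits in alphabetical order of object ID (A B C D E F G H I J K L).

Roots: D H L
Mark D: refs=null null D, marked=D
Mark H: refs=C F, marked=D H
Mark L: refs=null null, marked=D H L
Mark C: refs=null, marked=C D H L
Mark F: refs=null, marked=C D F H L
Unmarked (collected): A B E G I J K

Answer: 0 0 1 1 0 1 0 1 0 0 0 1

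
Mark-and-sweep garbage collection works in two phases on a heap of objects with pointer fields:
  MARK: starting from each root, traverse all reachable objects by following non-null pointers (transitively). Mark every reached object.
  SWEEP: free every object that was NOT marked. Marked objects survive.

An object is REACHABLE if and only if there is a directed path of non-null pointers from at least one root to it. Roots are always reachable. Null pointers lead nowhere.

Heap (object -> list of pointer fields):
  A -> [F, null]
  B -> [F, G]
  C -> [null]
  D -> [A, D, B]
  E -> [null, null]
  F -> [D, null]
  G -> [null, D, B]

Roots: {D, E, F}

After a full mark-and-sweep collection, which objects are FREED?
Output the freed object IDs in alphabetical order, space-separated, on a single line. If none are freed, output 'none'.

Answer: C

Derivation:
Roots: D E F
Mark D: refs=A D B, marked=D
Mark E: refs=null null, marked=D E
Mark F: refs=D null, marked=D E F
Mark A: refs=F null, marked=A D E F
Mark B: refs=F G, marked=A B D E F
Mark G: refs=null D B, marked=A B D E F G
Unmarked (collected): C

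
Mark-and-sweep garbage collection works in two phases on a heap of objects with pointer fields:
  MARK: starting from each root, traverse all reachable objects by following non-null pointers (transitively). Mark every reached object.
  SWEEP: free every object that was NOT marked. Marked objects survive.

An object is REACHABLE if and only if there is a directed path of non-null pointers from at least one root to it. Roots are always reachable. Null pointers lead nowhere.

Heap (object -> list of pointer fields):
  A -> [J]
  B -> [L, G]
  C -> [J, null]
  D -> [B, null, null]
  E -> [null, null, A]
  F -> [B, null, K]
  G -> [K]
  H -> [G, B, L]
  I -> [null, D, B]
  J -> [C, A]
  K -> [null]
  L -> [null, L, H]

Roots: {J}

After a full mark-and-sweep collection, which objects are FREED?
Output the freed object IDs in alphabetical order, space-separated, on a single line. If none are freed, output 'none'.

Answer: B D E F G H I K L

Derivation:
Roots: J
Mark J: refs=C A, marked=J
Mark C: refs=J null, marked=C J
Mark A: refs=J, marked=A C J
Unmarked (collected): B D E F G H I K L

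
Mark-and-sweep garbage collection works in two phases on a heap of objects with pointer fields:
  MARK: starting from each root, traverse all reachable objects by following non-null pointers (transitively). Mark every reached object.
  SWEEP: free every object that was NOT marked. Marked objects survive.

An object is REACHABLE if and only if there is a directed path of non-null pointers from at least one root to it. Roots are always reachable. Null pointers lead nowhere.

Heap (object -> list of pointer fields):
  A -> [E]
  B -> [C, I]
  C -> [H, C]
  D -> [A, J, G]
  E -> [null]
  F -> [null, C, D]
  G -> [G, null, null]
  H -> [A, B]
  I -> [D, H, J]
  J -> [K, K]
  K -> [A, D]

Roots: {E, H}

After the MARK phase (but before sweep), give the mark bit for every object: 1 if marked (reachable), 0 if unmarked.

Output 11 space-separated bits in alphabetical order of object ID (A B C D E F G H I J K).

Answer: 1 1 1 1 1 0 1 1 1 1 1

Derivation:
Roots: E H
Mark E: refs=null, marked=E
Mark H: refs=A B, marked=E H
Mark A: refs=E, marked=A E H
Mark B: refs=C I, marked=A B E H
Mark C: refs=H C, marked=A B C E H
Mark I: refs=D H J, marked=A B C E H I
Mark D: refs=A J G, marked=A B C D E H I
Mark J: refs=K K, marked=A B C D E H I J
Mark G: refs=G null null, marked=A B C D E G H I J
Mark K: refs=A D, marked=A B C D E G H I J K
Unmarked (collected): F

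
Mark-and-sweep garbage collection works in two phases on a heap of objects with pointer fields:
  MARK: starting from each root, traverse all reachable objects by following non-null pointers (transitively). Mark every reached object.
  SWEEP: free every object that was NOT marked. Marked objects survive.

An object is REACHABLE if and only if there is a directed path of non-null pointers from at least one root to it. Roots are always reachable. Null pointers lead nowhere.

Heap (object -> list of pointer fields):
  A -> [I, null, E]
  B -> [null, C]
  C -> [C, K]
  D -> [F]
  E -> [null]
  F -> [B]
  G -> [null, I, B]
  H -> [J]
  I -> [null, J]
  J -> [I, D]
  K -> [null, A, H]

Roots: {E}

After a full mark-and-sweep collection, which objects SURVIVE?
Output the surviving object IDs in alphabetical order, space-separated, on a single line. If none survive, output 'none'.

Roots: E
Mark E: refs=null, marked=E
Unmarked (collected): A B C D F G H I J K

Answer: E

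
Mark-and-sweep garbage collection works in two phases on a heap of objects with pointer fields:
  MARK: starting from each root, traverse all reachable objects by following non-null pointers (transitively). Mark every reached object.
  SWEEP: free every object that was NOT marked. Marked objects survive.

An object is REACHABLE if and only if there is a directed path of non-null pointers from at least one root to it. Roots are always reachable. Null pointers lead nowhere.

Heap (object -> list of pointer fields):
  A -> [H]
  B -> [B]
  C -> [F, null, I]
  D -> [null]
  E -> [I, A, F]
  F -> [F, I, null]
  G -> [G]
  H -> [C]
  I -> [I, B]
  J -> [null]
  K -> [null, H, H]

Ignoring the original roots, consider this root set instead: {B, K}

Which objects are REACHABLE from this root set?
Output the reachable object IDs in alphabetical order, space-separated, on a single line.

Roots: B K
Mark B: refs=B, marked=B
Mark K: refs=null H H, marked=B K
Mark H: refs=C, marked=B H K
Mark C: refs=F null I, marked=B C H K
Mark F: refs=F I null, marked=B C F H K
Mark I: refs=I B, marked=B C F H I K
Unmarked (collected): A D E G J

Answer: B C F H I K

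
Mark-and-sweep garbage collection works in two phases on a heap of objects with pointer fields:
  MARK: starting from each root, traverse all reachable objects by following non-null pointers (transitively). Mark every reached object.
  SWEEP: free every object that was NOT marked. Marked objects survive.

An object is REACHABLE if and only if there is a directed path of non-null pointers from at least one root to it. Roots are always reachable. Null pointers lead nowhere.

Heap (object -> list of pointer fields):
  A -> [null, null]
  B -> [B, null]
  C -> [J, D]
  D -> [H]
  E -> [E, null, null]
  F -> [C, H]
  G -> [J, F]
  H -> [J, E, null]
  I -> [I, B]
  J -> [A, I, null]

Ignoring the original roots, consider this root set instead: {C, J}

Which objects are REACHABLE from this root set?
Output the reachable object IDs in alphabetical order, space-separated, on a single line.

Roots: C J
Mark C: refs=J D, marked=C
Mark J: refs=A I null, marked=C J
Mark D: refs=H, marked=C D J
Mark A: refs=null null, marked=A C D J
Mark I: refs=I B, marked=A C D I J
Mark H: refs=J E null, marked=A C D H I J
Mark B: refs=B null, marked=A B C D H I J
Mark E: refs=E null null, marked=A B C D E H I J
Unmarked (collected): F G

Answer: A B C D E H I J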